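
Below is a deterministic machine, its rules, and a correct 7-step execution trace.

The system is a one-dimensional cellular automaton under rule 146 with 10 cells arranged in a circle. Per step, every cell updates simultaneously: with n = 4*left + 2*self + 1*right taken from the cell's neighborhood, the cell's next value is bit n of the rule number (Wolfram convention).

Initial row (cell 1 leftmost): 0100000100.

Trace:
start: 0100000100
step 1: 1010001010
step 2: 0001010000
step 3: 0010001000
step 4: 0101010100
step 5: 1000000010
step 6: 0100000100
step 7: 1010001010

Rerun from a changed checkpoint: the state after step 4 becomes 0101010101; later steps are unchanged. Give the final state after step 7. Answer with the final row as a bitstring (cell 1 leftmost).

0000000000

state after step 4 := 0101010101
step 5: 0000000000
step 6: 0000000000
step 7: 0000000000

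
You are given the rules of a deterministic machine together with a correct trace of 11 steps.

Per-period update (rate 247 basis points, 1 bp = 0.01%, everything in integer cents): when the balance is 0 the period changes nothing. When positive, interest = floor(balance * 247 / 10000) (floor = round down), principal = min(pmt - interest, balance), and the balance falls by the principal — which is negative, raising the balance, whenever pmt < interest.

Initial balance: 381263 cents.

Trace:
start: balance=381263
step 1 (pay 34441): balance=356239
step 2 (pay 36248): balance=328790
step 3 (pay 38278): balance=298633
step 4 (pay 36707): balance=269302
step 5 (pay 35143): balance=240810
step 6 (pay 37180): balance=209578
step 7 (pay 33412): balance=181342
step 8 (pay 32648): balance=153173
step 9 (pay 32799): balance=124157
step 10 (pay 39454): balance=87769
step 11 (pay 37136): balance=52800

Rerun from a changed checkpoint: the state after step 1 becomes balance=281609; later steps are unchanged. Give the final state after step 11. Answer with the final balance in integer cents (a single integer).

state after step 1 := balance=281609
step 2 (pay 36248): balance=252316
step 3 (pay 38278): balance=220270
step 4 (pay 36707): balance=189003
step 5 (pay 35143): balance=158528
step 6 (pay 37180): balance=125263
step 7 (pay 33412): balance=94944
step 8 (pay 32648): balance=64641
step 9 (pay 32799): balance=33438
step 10 (pay 39454): balance=0
step 11 (pay 37136): balance=0

0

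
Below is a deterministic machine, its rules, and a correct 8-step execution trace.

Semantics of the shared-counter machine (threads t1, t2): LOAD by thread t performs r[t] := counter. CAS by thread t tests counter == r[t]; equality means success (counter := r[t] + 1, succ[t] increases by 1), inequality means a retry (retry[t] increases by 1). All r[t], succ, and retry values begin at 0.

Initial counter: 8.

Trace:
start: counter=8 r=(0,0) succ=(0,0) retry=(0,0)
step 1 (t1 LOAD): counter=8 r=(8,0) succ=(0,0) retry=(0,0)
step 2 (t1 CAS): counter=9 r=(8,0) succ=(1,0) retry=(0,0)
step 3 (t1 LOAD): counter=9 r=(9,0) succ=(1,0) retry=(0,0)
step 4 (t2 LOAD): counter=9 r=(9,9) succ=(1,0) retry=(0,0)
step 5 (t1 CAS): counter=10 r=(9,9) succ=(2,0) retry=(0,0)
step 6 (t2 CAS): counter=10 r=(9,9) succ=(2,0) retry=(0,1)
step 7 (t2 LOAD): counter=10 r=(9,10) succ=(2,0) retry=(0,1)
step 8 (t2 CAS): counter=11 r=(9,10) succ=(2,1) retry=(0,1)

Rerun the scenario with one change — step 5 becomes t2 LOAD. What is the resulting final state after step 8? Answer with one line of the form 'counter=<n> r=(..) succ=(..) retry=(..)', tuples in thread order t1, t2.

(re-executing from step 5 with the substitution; state before step 5: counter=9 r=(9,9) succ=(1,0) retry=(0,0))
step 5 (t2 LOAD): counter=9 r=(9,9) succ=(1,0) retry=(0,0)
step 6 (t2 CAS): counter=10 r=(9,9) succ=(1,1) retry=(0,0)
step 7 (t2 LOAD): counter=10 r=(9,10) succ=(1,1) retry=(0,0)
step 8 (t2 CAS): counter=11 r=(9,10) succ=(1,2) retry=(0,0)

counter=11 r=(9,10) succ=(1,2) retry=(0,0)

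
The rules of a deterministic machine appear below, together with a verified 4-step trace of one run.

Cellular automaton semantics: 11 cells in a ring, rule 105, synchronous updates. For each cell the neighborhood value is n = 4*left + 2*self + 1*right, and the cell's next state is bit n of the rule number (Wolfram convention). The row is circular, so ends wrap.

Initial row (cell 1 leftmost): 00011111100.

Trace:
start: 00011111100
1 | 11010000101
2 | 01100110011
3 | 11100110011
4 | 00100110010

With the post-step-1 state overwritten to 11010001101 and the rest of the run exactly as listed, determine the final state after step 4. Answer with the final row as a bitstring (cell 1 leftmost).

state after step 1 := 11010001101
2 | 01100101111
3 | 11100011001
4 | 00101011001

00101011001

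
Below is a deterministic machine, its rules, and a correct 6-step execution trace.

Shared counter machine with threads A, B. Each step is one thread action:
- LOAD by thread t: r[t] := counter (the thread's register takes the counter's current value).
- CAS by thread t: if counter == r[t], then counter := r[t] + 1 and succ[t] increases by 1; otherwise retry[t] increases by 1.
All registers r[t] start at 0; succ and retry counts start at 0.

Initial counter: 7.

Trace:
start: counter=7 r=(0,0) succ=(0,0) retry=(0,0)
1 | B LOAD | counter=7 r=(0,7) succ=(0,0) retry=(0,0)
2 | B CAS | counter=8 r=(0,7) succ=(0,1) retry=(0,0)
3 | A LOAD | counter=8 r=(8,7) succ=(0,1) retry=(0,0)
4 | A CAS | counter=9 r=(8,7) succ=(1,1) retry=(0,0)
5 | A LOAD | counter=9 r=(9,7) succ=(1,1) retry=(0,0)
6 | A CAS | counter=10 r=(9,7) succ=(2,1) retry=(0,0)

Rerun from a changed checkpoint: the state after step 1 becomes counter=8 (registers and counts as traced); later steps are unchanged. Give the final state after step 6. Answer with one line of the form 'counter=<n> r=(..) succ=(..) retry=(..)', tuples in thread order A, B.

state after step 1 := counter=8 r=(0,7) succ=(0,0) retry=(0,0)
2 | B CAS | counter=8 r=(0,7) succ=(0,0) retry=(0,1)
3 | A LOAD | counter=8 r=(8,7) succ=(0,0) retry=(0,1)
4 | A CAS | counter=9 r=(8,7) succ=(1,0) retry=(0,1)
5 | A LOAD | counter=9 r=(9,7) succ=(1,0) retry=(0,1)
6 | A CAS | counter=10 r=(9,7) succ=(2,0) retry=(0,1)

counter=10 r=(9,7) succ=(2,0) retry=(0,1)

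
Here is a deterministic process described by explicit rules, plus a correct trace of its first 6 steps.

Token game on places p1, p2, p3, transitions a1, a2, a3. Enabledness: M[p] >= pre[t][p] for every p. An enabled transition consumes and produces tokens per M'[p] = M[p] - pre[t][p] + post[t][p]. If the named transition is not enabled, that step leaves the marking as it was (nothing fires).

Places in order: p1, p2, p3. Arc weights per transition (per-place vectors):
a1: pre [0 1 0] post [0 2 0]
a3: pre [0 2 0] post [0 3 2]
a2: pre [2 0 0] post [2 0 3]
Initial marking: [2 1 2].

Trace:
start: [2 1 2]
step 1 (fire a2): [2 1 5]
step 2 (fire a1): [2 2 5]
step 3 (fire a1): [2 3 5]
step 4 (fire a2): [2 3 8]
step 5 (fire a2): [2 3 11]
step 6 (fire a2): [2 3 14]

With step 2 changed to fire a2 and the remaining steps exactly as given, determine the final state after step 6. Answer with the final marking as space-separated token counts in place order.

(re-executing from step 2 with the substitution; state before step 2: [2 1 5])
step 2 (fire a2): [2 1 8]
step 3 (fire a1): [2 2 8]
step 4 (fire a2): [2 2 11]
step 5 (fire a2): [2 2 14]
step 6 (fire a2): [2 2 17]

2 2 17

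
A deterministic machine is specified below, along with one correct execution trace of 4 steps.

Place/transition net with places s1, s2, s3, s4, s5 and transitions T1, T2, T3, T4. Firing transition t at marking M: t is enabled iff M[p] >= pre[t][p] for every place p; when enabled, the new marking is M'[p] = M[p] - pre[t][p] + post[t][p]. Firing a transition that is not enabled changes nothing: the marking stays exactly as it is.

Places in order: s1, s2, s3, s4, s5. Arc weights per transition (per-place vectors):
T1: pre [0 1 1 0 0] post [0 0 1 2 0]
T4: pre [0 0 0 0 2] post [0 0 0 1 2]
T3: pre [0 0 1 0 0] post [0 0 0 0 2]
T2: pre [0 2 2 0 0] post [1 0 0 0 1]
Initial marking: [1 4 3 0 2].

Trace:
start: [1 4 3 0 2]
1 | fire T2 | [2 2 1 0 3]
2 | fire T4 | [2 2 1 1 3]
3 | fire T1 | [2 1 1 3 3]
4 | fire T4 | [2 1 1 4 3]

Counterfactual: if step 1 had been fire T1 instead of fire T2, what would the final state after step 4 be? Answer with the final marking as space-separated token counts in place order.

1 2 3 6 2

(re-executing from step 1 with the substitution; state before step 1: [1 4 3 0 2])
1 | fire T1 | [1 3 3 2 2]
2 | fire T4 | [1 3 3 3 2]
3 | fire T1 | [1 2 3 5 2]
4 | fire T4 | [1 2 3 6 2]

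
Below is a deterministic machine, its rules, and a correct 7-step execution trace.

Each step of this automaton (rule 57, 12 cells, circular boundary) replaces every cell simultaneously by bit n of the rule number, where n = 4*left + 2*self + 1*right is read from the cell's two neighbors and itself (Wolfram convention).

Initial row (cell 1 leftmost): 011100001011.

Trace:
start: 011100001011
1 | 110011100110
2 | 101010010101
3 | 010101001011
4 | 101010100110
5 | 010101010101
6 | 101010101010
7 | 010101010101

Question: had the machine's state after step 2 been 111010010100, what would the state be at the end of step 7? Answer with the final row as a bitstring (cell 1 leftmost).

state after step 2 := 111010010100
3 | 100101001010
4 | 010010100101
5 | 101001010010
6 | 010100101001
7 | 101010010100

101010010100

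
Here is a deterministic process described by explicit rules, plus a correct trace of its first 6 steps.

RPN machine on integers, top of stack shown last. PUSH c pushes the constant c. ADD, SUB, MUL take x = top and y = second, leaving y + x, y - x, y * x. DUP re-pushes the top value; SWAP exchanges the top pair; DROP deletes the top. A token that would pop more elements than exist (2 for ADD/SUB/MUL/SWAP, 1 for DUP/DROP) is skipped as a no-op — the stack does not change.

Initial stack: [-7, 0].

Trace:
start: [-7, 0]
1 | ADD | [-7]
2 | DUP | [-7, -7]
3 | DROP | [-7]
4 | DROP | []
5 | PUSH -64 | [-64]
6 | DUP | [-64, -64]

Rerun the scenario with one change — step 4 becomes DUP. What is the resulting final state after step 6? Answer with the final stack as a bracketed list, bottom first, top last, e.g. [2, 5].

(re-executing from step 4 with the substitution; state before step 4: [-7])
4 | DUP | [-7, -7]
5 | PUSH -64 | [-7, -7, -64]
6 | DUP | [-7, -7, -64, -64]

[-7, -7, -64, -64]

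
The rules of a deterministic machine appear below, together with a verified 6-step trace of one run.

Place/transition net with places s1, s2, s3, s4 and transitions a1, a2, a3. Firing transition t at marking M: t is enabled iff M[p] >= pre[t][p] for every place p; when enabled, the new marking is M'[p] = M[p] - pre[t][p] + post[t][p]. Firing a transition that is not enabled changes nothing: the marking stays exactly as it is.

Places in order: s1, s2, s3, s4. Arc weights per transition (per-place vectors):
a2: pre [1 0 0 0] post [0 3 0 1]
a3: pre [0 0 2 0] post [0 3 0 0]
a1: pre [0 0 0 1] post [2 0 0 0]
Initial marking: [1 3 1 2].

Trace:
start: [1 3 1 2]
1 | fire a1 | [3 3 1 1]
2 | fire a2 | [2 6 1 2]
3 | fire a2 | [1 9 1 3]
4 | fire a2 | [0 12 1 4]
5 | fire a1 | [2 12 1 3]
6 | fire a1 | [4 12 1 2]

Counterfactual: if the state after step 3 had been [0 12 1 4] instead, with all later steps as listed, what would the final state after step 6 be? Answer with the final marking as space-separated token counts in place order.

state after step 3 := [0 12 1 4]
4 | fire a2 | [0 12 1 4]
5 | fire a1 | [2 12 1 3]
6 | fire a1 | [4 12 1 2]

4 12 1 2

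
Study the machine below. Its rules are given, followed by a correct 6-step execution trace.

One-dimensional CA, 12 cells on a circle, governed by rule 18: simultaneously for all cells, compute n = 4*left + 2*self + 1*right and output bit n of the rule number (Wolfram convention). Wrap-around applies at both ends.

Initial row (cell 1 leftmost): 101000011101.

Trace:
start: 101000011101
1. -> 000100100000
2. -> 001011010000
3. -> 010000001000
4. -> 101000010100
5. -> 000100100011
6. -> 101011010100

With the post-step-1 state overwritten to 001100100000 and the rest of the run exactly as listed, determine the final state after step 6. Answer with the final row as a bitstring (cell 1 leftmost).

011000010001

state after step 1 := 001100100000
2. -> 010011010000
3. -> 101100001000
4. -> 000010010101
5. -> 100101100000
6. -> 011000010001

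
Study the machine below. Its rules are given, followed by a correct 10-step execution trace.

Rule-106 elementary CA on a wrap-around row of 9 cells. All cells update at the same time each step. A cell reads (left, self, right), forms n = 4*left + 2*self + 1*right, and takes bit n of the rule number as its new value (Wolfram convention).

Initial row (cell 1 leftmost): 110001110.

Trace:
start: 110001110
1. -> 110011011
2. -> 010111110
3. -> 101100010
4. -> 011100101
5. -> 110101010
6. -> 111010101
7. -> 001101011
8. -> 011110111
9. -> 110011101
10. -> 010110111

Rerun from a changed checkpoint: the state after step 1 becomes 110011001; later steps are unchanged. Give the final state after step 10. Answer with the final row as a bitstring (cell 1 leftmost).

state after step 1 := 110011001
2. -> 010111011
3. -> 101101111
4. -> 111111000
5. -> 100001001
6. -> 100010011
7. -> 100100110
8. -> 001001111
9. -> 010011001
10. -> 100111010

100111010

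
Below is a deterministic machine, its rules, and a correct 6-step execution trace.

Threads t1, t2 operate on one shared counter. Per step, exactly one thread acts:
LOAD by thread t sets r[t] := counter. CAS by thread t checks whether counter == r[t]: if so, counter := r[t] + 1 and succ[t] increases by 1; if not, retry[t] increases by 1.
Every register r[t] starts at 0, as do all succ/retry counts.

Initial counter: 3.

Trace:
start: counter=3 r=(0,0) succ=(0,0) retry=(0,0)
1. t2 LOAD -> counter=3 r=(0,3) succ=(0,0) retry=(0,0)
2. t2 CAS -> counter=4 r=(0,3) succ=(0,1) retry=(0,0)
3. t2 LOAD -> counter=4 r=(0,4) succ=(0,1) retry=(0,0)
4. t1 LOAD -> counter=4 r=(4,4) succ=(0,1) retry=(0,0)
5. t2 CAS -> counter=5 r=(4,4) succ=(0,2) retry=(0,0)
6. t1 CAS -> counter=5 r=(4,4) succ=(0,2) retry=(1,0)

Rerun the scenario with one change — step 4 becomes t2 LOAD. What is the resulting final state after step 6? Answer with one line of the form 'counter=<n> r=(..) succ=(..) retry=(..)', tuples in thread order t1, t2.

(re-executing from step 4 with the substitution; state before step 4: counter=4 r=(0,4) succ=(0,1) retry=(0,0))
4. t2 LOAD -> counter=4 r=(0,4) succ=(0,1) retry=(0,0)
5. t2 CAS -> counter=5 r=(0,4) succ=(0,2) retry=(0,0)
6. t1 CAS -> counter=5 r=(0,4) succ=(0,2) retry=(1,0)

counter=5 r=(0,4) succ=(0,2) retry=(1,0)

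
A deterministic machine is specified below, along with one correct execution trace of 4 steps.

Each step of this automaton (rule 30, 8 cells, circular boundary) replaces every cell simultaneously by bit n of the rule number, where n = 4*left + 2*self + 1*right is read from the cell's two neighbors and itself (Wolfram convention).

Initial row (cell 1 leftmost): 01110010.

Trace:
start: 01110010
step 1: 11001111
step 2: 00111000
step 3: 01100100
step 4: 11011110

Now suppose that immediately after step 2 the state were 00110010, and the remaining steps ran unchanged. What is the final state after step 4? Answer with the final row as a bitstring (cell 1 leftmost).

01001000

state after step 2 := 00110010
step 3: 01101111
step 4: 01001000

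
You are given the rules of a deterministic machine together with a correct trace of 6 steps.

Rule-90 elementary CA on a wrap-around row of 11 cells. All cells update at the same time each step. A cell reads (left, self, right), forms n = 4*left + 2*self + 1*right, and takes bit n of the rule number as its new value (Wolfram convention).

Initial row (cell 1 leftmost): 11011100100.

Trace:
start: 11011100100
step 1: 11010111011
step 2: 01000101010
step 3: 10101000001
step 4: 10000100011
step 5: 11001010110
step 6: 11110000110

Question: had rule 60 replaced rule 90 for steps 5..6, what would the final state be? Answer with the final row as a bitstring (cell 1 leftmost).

(re-executing steps 5..6 under rule 60; state before step 5: 10000100011)
step 5: 01000110010
step 6: 01100101011

01100101011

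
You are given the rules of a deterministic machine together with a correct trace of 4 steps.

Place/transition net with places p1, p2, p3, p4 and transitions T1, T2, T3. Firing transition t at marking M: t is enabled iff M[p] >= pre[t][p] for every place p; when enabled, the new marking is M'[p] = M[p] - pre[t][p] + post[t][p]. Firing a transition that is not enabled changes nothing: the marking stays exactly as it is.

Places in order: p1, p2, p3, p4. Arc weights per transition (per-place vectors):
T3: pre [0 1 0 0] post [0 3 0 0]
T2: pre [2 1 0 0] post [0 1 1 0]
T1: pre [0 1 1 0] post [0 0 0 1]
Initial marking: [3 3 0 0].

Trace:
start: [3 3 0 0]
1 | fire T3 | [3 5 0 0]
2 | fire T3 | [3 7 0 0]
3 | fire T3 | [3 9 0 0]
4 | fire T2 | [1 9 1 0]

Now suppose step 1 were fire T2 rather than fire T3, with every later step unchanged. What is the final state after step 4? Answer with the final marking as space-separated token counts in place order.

(re-executing from step 1 with the substitution; state before step 1: [3 3 0 0])
1 | fire T2 | [1 3 1 0]
2 | fire T3 | [1 5 1 0]
3 | fire T3 | [1 7 1 0]
4 | fire T2 | [1 7 1 0]

1 7 1 0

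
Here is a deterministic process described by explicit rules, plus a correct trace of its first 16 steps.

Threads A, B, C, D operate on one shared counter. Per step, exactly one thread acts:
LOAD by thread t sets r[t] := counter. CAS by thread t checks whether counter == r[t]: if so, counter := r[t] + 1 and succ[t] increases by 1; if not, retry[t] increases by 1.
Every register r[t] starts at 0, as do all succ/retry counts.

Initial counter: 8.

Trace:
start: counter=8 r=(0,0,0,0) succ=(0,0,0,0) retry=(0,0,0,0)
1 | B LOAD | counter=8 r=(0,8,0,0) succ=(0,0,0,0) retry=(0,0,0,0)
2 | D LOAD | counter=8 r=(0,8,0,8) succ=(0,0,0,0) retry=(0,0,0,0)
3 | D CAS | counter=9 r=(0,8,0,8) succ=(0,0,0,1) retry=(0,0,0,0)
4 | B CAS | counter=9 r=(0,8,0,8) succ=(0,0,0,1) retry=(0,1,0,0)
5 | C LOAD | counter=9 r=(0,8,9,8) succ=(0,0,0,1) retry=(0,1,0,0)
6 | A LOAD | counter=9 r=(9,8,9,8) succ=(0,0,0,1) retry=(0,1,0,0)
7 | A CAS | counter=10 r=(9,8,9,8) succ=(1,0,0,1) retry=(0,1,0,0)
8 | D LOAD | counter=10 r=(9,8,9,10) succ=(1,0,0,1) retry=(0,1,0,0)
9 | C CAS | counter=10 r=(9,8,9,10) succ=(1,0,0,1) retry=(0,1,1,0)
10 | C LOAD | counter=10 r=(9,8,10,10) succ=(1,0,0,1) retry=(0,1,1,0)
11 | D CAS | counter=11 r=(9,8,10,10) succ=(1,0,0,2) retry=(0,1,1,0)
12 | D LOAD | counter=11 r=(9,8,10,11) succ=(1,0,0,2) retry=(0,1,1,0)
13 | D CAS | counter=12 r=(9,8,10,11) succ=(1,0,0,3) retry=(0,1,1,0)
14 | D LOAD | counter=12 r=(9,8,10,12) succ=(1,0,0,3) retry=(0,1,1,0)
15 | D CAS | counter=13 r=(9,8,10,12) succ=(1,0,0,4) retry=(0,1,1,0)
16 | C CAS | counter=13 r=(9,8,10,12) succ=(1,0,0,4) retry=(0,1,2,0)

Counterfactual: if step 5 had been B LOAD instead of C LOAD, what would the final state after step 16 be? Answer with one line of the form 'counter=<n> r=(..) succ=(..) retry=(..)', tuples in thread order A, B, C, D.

(re-executing from step 5 with the substitution; state before step 5: counter=9 r=(0,8,0,8) succ=(0,0,0,1) retry=(0,1,0,0))
5 | B LOAD | counter=9 r=(0,9,0,8) succ=(0,0,0,1) retry=(0,1,0,0)
6 | A LOAD | counter=9 r=(9,9,0,8) succ=(0,0,0,1) retry=(0,1,0,0)
7 | A CAS | counter=10 r=(9,9,0,8) succ=(1,0,0,1) retry=(0,1,0,0)
8 | D LOAD | counter=10 r=(9,9,0,10) succ=(1,0,0,1) retry=(0,1,0,0)
9 | C CAS | counter=10 r=(9,9,0,10) succ=(1,0,0,1) retry=(0,1,1,0)
10 | C LOAD | counter=10 r=(9,9,10,10) succ=(1,0,0,1) retry=(0,1,1,0)
11 | D CAS | counter=11 r=(9,9,10,10) succ=(1,0,0,2) retry=(0,1,1,0)
12 | D LOAD | counter=11 r=(9,9,10,11) succ=(1,0,0,2) retry=(0,1,1,0)
13 | D CAS | counter=12 r=(9,9,10,11) succ=(1,0,0,3) retry=(0,1,1,0)
14 | D LOAD | counter=12 r=(9,9,10,12) succ=(1,0,0,3) retry=(0,1,1,0)
15 | D CAS | counter=13 r=(9,9,10,12) succ=(1,0,0,4) retry=(0,1,1,0)
16 | C CAS | counter=13 r=(9,9,10,12) succ=(1,0,0,4) retry=(0,1,2,0)

counter=13 r=(9,9,10,12) succ=(1,0,0,4) retry=(0,1,2,0)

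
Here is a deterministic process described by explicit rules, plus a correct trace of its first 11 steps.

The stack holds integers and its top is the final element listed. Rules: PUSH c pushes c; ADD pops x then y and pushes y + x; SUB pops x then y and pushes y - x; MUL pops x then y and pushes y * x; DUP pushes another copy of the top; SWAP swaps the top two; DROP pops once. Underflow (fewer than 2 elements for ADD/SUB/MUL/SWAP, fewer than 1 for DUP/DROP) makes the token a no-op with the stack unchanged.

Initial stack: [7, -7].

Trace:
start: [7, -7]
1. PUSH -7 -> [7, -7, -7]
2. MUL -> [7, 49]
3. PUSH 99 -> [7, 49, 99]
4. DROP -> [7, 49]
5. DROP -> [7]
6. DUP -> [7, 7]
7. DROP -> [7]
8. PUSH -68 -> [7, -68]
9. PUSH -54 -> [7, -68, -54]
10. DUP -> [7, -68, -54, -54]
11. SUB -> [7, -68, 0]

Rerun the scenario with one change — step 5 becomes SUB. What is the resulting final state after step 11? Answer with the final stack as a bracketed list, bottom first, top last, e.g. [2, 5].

[-42, -68, 0]

(re-executing from step 5 with the substitution; state before step 5: [7, 49])
5. SUB -> [-42]
6. DUP -> [-42, -42]
7. DROP -> [-42]
8. PUSH -68 -> [-42, -68]
9. PUSH -54 -> [-42, -68, -54]
10. DUP -> [-42, -68, -54, -54]
11. SUB -> [-42, -68, 0]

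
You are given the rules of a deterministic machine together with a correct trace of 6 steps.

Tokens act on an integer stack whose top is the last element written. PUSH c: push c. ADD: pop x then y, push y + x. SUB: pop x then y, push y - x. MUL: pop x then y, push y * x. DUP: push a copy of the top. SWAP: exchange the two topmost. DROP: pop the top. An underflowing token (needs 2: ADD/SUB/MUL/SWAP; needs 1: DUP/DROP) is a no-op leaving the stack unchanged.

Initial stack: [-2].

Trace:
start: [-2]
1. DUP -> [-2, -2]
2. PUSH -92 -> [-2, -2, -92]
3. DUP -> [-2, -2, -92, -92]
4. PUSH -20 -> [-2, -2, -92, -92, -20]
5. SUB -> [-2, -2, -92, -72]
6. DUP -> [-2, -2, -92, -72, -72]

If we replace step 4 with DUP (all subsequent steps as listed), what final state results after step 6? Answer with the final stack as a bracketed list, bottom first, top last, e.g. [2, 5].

[-2, -2, -92, 0, 0]

(re-executing from step 4 with the substitution; state before step 4: [-2, -2, -92, -92])
4. DUP -> [-2, -2, -92, -92, -92]
5. SUB -> [-2, -2, -92, 0]
6. DUP -> [-2, -2, -92, 0, 0]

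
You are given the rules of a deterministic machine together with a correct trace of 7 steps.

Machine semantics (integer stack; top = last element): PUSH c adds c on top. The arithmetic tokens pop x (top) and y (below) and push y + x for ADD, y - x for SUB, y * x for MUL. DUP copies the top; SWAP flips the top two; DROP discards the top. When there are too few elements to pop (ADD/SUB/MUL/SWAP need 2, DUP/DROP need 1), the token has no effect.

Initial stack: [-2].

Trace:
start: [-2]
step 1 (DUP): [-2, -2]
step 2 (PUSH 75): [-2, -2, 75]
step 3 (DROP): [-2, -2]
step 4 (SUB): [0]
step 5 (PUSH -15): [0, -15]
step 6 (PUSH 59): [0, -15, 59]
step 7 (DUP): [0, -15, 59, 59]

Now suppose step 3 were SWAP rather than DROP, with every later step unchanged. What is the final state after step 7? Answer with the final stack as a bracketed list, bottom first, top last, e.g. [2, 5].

[-2, 77, -15, 59, 59]

(re-executing from step 3 with the substitution; state before step 3: [-2, -2, 75])
step 3 (SWAP): [-2, 75, -2]
step 4 (SUB): [-2, 77]
step 5 (PUSH -15): [-2, 77, -15]
step 6 (PUSH 59): [-2, 77, -15, 59]
step 7 (DUP): [-2, 77, -15, 59, 59]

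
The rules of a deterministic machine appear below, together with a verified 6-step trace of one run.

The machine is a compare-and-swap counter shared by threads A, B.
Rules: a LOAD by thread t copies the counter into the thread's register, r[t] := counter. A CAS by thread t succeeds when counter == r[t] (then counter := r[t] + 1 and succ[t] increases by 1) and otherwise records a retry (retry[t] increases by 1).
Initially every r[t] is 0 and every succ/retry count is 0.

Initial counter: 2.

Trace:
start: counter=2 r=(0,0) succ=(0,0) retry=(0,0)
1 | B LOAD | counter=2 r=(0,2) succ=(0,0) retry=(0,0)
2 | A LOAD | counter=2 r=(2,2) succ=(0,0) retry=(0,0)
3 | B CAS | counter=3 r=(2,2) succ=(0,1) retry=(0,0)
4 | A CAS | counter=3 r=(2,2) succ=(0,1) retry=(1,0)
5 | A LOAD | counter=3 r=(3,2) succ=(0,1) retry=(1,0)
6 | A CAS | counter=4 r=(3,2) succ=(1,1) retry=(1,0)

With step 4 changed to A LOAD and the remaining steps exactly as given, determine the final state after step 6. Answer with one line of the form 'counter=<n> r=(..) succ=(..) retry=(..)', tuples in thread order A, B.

(re-executing from step 4 with the substitution; state before step 4: counter=3 r=(2,2) succ=(0,1) retry=(0,0))
4 | A LOAD | counter=3 r=(3,2) succ=(0,1) retry=(0,0)
5 | A LOAD | counter=3 r=(3,2) succ=(0,1) retry=(0,0)
6 | A CAS | counter=4 r=(3,2) succ=(1,1) retry=(0,0)

counter=4 r=(3,2) succ=(1,1) retry=(0,0)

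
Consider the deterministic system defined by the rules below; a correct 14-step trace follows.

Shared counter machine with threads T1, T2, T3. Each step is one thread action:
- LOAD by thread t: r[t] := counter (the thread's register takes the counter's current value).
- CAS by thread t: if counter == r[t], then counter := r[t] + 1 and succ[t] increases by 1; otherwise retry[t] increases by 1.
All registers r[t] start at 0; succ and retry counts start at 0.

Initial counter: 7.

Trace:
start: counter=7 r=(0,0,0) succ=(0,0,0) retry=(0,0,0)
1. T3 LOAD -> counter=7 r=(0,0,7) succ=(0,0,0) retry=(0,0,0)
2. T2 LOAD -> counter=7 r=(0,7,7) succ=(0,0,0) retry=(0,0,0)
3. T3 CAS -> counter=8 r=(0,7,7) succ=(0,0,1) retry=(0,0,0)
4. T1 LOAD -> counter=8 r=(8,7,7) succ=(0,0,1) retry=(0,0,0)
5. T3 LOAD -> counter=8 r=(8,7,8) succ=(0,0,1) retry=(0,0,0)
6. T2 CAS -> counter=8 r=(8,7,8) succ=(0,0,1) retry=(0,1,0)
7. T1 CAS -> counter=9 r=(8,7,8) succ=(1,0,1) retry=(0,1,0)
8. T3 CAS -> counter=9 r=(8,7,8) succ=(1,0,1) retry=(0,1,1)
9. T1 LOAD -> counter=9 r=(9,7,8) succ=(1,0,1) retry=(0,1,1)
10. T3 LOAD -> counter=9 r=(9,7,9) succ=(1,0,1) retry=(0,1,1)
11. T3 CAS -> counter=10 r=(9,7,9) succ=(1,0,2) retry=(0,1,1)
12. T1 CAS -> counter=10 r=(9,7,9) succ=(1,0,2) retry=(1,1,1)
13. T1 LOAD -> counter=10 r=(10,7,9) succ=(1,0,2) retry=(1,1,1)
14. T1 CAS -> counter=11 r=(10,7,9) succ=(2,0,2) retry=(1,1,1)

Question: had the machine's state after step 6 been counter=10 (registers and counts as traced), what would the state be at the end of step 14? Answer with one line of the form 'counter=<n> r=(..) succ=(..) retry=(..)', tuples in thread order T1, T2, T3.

state after step 6 := counter=10 r=(8,7,8) succ=(0,0,1) retry=(0,1,0)
7. T1 CAS -> counter=10 r=(8,7,8) succ=(0,0,1) retry=(1,1,0)
8. T3 CAS -> counter=10 r=(8,7,8) succ=(0,0,1) retry=(1,1,1)
9. T1 LOAD -> counter=10 r=(10,7,8) succ=(0,0,1) retry=(1,1,1)
10. T3 LOAD -> counter=10 r=(10,7,10) succ=(0,0,1) retry=(1,1,1)
11. T3 CAS -> counter=11 r=(10,7,10) succ=(0,0,2) retry=(1,1,1)
12. T1 CAS -> counter=11 r=(10,7,10) succ=(0,0,2) retry=(2,1,1)
13. T1 LOAD -> counter=11 r=(11,7,10) succ=(0,0,2) retry=(2,1,1)
14. T1 CAS -> counter=12 r=(11,7,10) succ=(1,0,2) retry=(2,1,1)

counter=12 r=(11,7,10) succ=(1,0,2) retry=(2,1,1)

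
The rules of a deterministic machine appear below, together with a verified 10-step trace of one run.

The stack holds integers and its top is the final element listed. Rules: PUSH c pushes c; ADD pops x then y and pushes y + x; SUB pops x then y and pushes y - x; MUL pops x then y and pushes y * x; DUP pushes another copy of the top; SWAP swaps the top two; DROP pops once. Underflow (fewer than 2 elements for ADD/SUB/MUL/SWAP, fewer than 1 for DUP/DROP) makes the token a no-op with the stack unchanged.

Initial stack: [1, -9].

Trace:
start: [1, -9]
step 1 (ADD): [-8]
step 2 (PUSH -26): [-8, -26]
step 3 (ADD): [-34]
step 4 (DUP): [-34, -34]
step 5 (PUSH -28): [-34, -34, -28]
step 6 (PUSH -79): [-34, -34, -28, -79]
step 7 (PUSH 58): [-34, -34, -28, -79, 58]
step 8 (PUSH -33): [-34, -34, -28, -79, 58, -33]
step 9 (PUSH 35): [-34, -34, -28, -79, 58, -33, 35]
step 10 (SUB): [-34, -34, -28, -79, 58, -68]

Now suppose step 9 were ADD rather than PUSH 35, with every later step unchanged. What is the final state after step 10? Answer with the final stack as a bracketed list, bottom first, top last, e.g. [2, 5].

(re-executing from step 9 with the substitution; state before step 9: [-34, -34, -28, -79, 58, -33])
step 9 (ADD): [-34, -34, -28, -79, 25]
step 10 (SUB): [-34, -34, -28, -104]

[-34, -34, -28, -104]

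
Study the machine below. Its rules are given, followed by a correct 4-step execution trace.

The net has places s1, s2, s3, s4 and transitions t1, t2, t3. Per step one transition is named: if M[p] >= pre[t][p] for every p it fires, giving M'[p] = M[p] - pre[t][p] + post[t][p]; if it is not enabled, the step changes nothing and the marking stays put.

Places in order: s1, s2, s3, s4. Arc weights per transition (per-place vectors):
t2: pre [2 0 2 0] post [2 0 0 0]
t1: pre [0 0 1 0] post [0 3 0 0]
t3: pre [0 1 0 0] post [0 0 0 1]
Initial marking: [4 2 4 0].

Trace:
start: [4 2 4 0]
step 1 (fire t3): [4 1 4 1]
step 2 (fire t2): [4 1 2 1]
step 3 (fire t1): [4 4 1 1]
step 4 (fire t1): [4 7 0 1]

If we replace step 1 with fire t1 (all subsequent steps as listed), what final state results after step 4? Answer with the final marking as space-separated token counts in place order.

(re-executing from step 1 with the substitution; state before step 1: [4 2 4 0])
step 1 (fire t1): [4 5 3 0]
step 2 (fire t2): [4 5 1 0]
step 3 (fire t1): [4 8 0 0]
step 4 (fire t1): [4 8 0 0]

4 8 0 0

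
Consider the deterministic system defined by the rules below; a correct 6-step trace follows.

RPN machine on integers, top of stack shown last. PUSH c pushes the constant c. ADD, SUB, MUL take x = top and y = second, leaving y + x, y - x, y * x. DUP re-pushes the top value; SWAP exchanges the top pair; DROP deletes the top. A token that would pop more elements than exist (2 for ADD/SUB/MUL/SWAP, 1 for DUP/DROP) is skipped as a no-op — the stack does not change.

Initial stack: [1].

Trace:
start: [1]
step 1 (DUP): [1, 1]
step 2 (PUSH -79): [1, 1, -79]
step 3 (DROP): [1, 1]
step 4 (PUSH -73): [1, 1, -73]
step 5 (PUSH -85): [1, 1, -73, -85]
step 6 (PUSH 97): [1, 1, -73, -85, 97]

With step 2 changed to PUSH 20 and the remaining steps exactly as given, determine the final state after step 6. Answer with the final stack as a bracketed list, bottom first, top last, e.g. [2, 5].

(re-executing from step 2 with the substitution; state before step 2: [1, 1])
step 2 (PUSH 20): [1, 1, 20]
step 3 (DROP): [1, 1]
step 4 (PUSH -73): [1, 1, -73]
step 5 (PUSH -85): [1, 1, -73, -85]
step 6 (PUSH 97): [1, 1, -73, -85, 97]

[1, 1, -73, -85, 97]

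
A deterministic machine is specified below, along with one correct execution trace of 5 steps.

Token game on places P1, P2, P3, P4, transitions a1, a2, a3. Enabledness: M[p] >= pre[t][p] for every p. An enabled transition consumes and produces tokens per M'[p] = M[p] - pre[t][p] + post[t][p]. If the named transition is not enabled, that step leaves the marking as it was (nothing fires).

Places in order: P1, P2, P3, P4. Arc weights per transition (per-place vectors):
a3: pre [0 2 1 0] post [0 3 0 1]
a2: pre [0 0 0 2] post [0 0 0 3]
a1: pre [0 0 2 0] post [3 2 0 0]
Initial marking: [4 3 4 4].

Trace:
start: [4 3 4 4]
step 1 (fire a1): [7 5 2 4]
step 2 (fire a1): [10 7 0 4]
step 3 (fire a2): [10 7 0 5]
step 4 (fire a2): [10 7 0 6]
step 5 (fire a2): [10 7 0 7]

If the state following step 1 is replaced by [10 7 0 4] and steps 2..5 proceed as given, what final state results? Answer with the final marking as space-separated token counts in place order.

10 7 0 7

state after step 1 := [10 7 0 4]
step 2 (fire a1): [10 7 0 4]
step 3 (fire a2): [10 7 0 5]
step 4 (fire a2): [10 7 0 6]
step 5 (fire a2): [10 7 0 7]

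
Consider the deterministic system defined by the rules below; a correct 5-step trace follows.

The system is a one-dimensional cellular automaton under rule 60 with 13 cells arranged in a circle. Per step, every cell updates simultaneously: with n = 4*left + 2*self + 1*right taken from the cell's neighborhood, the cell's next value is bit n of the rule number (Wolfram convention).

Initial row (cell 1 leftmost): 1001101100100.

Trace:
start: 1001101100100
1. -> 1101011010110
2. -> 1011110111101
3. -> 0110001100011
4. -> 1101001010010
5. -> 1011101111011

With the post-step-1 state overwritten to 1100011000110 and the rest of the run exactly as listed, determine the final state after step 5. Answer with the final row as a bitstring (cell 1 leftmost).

state after step 1 := 1100011000110
2. -> 1010010100101
3. -> 0111011110111
4. -> 1100110001100
5. -> 1010101001010

1010101001010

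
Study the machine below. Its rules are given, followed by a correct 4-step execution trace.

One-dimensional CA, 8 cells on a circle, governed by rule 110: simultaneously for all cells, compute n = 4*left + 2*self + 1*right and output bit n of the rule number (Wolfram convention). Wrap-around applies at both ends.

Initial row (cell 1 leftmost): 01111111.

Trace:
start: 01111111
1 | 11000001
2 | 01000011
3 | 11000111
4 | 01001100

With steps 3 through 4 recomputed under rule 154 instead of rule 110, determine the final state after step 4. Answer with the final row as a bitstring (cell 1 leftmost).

01011101

(re-executing steps 3..4 under rule 154; state before step 3: 01000011)
3 | 00100110
4 | 01011101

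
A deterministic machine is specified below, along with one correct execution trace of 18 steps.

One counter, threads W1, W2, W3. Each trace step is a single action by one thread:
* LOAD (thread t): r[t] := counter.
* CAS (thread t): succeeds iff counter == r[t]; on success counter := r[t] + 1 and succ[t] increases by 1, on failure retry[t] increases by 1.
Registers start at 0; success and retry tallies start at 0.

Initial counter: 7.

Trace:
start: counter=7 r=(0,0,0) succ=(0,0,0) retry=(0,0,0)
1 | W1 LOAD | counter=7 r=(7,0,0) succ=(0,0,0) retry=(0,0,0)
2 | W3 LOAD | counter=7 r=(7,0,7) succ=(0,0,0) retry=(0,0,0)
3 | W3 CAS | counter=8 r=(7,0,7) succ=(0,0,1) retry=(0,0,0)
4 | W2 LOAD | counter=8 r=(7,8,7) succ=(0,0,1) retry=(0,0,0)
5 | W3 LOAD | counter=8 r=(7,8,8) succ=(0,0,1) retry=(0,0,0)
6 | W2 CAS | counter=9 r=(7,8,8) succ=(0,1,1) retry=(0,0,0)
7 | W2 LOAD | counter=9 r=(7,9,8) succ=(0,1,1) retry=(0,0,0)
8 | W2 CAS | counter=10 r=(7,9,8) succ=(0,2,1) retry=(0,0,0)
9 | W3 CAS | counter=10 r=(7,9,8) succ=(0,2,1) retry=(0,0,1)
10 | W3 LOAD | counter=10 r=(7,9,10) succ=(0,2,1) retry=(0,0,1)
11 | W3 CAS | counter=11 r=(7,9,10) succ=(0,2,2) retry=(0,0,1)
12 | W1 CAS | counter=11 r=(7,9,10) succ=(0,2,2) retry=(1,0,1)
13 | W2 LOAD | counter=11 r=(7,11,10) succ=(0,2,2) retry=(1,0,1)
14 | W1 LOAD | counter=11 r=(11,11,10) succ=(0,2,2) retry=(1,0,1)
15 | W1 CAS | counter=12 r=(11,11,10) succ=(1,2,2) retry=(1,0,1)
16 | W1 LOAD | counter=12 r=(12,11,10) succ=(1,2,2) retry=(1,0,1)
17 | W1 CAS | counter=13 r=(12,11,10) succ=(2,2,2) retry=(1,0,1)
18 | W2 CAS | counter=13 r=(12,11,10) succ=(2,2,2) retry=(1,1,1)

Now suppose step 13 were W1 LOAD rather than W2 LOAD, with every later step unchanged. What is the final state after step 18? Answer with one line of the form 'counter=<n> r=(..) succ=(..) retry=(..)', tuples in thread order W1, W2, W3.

(re-executing from step 13 with the substitution; state before step 13: counter=11 r=(7,9,10) succ=(0,2,2) retry=(1,0,1))
13 | W1 LOAD | counter=11 r=(11,9,10) succ=(0,2,2) retry=(1,0,1)
14 | W1 LOAD | counter=11 r=(11,9,10) succ=(0,2,2) retry=(1,0,1)
15 | W1 CAS | counter=12 r=(11,9,10) succ=(1,2,2) retry=(1,0,1)
16 | W1 LOAD | counter=12 r=(12,9,10) succ=(1,2,2) retry=(1,0,1)
17 | W1 CAS | counter=13 r=(12,9,10) succ=(2,2,2) retry=(1,0,1)
18 | W2 CAS | counter=13 r=(12,9,10) succ=(2,2,2) retry=(1,1,1)

counter=13 r=(12,9,10) succ=(2,2,2) retry=(1,1,1)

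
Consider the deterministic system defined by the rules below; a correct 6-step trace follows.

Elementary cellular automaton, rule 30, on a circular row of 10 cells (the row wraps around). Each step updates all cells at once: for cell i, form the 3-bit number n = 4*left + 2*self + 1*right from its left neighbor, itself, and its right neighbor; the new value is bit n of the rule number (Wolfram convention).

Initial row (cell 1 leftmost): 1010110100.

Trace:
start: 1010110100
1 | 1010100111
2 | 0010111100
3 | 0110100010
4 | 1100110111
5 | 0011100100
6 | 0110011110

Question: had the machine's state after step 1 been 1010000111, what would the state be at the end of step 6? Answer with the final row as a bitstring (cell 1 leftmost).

0110000101

state after step 1 := 1010000111
2 | 0011001100
3 | 0110111010
4 | 1100100011
5 | 0011110110
6 | 0110000101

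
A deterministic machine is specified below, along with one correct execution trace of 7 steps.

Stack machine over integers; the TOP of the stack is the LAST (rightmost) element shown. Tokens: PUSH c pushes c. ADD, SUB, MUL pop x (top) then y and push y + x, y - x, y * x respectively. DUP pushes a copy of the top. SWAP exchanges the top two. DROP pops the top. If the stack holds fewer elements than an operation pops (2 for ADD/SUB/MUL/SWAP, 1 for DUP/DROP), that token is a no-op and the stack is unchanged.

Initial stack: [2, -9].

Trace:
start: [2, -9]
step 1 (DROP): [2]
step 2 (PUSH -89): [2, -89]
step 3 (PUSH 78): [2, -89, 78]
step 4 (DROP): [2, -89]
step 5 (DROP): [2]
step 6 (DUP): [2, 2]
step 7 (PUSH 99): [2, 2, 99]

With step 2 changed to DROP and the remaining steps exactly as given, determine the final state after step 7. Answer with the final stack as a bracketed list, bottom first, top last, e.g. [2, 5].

[99]

(re-executing from step 2 with the substitution; state before step 2: [2])
step 2 (DROP): []
step 3 (PUSH 78): [78]
step 4 (DROP): []
step 5 (DROP): []
step 6 (DUP): []
step 7 (PUSH 99): [99]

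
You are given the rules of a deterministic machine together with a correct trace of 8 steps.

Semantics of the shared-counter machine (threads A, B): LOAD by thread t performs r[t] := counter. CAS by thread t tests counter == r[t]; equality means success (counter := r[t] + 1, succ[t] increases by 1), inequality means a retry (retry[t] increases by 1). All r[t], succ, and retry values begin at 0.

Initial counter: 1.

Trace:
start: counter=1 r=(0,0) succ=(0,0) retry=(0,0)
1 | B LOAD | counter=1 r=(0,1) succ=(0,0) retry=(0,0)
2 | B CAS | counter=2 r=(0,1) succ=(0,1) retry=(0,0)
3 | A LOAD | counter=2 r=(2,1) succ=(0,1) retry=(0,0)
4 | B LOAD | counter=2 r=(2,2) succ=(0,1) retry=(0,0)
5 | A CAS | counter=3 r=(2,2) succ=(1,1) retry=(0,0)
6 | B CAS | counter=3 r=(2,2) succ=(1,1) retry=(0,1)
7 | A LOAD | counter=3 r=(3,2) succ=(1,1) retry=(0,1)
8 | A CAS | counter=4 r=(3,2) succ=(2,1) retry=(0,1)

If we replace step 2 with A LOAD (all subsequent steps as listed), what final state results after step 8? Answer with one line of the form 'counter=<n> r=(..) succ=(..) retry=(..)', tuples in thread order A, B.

(re-executing from step 2 with the substitution; state before step 2: counter=1 r=(0,1) succ=(0,0) retry=(0,0))
2 | A LOAD | counter=1 r=(1,1) succ=(0,0) retry=(0,0)
3 | A LOAD | counter=1 r=(1,1) succ=(0,0) retry=(0,0)
4 | B LOAD | counter=1 r=(1,1) succ=(0,0) retry=(0,0)
5 | A CAS | counter=2 r=(1,1) succ=(1,0) retry=(0,0)
6 | B CAS | counter=2 r=(1,1) succ=(1,0) retry=(0,1)
7 | A LOAD | counter=2 r=(2,1) succ=(1,0) retry=(0,1)
8 | A CAS | counter=3 r=(2,1) succ=(2,0) retry=(0,1)

counter=3 r=(2,1) succ=(2,0) retry=(0,1)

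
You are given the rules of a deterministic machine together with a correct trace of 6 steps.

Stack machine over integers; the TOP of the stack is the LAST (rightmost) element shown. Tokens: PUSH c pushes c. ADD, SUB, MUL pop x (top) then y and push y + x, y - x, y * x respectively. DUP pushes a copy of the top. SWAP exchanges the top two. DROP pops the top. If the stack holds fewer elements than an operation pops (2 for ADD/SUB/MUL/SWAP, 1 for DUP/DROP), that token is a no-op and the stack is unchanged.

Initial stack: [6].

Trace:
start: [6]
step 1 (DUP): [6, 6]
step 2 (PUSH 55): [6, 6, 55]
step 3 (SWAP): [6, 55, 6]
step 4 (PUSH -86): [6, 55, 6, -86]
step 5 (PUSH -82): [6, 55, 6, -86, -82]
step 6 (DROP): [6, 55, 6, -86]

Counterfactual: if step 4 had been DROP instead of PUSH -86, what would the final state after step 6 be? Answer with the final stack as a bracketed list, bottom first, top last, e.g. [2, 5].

(re-executing from step 4 with the substitution; state before step 4: [6, 55, 6])
step 4 (DROP): [6, 55]
step 5 (PUSH -82): [6, 55, -82]
step 6 (DROP): [6, 55]

[6, 55]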